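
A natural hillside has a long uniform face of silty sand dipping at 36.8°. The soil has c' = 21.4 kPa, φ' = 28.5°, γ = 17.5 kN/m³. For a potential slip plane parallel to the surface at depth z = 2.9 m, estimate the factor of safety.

FS = 1.60

For an infinite slope with a slip plane parallel to the surface (no pore pressure): FS = [c' + γz cos²β tanφ'] / [γz sinβ cosβ].
γz = 17.5·2.9 = 50.75 kN/m²
Numerator = 21.4 + 50.75·cos²36.8°·tan28.5° = 21.4 + 50.75·0.6412·0.5430 = 39.067 kPa
Denominator = 50.75·sin36.8°·cos36.8° = 50.75·0.5990·0.8007 = 24.343 kPa
FS = 39.067 / 24.343 = 1.605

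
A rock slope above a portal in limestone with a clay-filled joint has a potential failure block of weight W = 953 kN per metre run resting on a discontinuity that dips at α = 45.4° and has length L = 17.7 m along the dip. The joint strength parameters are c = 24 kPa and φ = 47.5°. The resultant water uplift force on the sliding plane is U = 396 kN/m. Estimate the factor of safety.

FS = 1.07

Resolving the block weight along and normal to the plane and applying the Mohr–Coulomb strength on the joint:
N' = W cosα − U = 953·cos45.4° − 396 = 273.2 kN/m
Driving force T = W sinα = 953·sin45.4° = 678.6 kN/m
Resisting force R = c·L + N'·tanφ = 24·17.7 + 273.2·tan47.5° = 424.8 + 298.1 = 722.9 kN/m
FS = R / T = 722.9 / 678.6 = 1.065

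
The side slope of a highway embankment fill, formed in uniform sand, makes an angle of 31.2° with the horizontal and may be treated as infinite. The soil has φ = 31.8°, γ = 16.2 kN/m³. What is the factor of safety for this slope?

FS = 1.02

For a dry cohesionless infinite slope the factor of safety is FS = tanφ / tanβ.
FS = tan31.8° / tan31.2° = 0.6200 / 0.6056 = 1.024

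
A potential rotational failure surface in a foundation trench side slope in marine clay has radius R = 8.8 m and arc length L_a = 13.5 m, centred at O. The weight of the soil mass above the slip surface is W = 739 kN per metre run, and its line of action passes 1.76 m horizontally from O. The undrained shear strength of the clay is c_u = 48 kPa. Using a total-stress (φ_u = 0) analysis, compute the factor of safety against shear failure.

FS = 4.38

Taking moments about the centre O, the resisting moment is provided by the undrained shear strength acting along the arc:
M_R = c_u·L_a·R = 48·13.50·8.8 = 5702.4 kN·m/m
M_D = W·d = 739·1.76 = 1300.6 kN·m/m
FS = M_R / M_D = 5702.4 / 1300.6 = 4.384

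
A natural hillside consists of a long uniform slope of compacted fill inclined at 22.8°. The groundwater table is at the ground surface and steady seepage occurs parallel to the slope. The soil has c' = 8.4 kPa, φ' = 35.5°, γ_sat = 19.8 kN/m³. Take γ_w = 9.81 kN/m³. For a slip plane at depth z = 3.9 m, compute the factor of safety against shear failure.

FS = 1.16

With seepage parallel to the slope and the water table at the surface, the effective normal stress on the slip plane uses the buoyant unit weight γ' = γ_sat − γ_w while the driving shear stress uses γ_sat:
FS = [c' + γ' z cos²β tanφ'] / [γ_sat z sinβ cosβ]
γ' = 19.8 − 9.81 = 9.99 kN/m³
Numerator = 8.4 + 9.99·3.9·cos²22.8°·tan35.5° = 8.4 + 9.99·3.9·0.8498·0.7133 = 32.017 kPa
Denominator = 19.8·3.9·sin22.8°·cos22.8° = 19.8·3.9·0.3875·0.9219 = 27.586 kPa
FS = 32.017 / 27.586 = 1.161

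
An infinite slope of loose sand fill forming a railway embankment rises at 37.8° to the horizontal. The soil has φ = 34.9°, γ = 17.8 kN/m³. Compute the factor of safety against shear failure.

For a dry cohesionless infinite slope the factor of safety is FS = tanφ / tanβ.
FS = tan34.9° / tan37.8° = 0.6976 / 0.7757 = 0.899

FS = 0.90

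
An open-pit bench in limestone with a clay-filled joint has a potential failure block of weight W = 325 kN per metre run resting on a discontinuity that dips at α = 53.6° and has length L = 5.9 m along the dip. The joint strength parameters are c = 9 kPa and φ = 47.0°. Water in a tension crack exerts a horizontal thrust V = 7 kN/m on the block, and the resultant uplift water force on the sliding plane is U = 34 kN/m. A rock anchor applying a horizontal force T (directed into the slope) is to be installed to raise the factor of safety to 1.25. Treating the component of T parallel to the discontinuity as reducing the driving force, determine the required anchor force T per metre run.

Resolving forces along and normal to the sliding plane, with the horizontal anchor force T adding T·sinα to the effective normal force and T·cosα acting up the plane against the driving force:
FS = [cL + (W cosα − U − V sinα + T sinα) tanφ] / [W sinα + V cosα − T cosα]
Without the anchor: N' = 153.2 kN/m, driving T_d = 265.7 kN/m, resisting R = 9·5.9 + 153.2·tan47.0° = 217.4 kN/m, FS = 0.82.
Setting FS = 1.25 and solving for T:
1.25·(265.7 − T cos53.6°) = 217.4 + T sin53.6°·tan47.0°
T·(sin53.6°·tan47.0° + 1.25·cos53.6°) = 1.25·265.7 − 217.4
T·(0.8049·1.0724 + 1.25·0.5934) = 332.2 − 217.4 = 114.8
T·1.6049 = 114.8
T = 71.5 kN/m

T = 72 kN/m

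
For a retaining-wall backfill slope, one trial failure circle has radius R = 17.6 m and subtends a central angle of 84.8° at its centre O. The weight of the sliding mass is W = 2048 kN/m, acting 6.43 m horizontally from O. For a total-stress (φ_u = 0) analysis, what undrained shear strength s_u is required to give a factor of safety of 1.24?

FS = s_u·L_a·R / (W·d), so s_u = FS·W·d / (L_a·R).
Arc length L_a = R·θ = 17.6·(84.8°·π/180) = 17.6·1.4800 = 26.05 m
s_u = 1.24·2048·6.43 / (26.05·17.6) = 16329.1 / 458.46 = 35.62 kPa

s_u = 35.6 kPa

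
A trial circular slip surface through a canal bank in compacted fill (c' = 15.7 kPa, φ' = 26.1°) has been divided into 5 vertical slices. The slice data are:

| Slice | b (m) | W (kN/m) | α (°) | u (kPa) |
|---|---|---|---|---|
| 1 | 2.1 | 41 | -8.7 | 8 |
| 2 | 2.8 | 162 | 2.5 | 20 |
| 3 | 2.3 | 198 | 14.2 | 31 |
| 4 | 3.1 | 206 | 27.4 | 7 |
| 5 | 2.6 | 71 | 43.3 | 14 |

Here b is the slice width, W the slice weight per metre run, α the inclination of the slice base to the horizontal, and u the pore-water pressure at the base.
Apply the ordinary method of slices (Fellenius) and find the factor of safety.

Ordinary method of slices: FS = Σ[c'·Δl_i + (W_i cosα_i − u_i·Δl_i)·tanφ'] / Σ W_i sinα_i, with Δl_i = b_i / cosα_i.
Slice 1: Δl = 2.1/cos(-8.7°) = 2.124 m; N'_1 = 41·cos(-8.7°) − 8·2.124 = 23.5; c'Δl = 33.35; W sinα = -6.2
Slice 2: Δl = 2.8/cos2.5° = 2.803 m; N'_2 = 162·cos2.5° − 20·2.803 = 105.8; c'Δl = 44.00; W sinα = 7.1
Slice 3: Δl = 2.3/cos14.2° = 2.372 m; N'_3 = 198·cos14.2° − 31·2.372 = 118.4; c'Δl = 37.25; W sinα = 48.6
Slice 4: Δl = 3.1/cos27.4° = 3.492 m; N'_4 = 206·cos27.4° − 7·3.492 = 158.4; c'Δl = 54.82; W sinα = 94.8
Slice 5: Δl = 2.6/cos43.3° = 3.573 m; N'_5 = 71·cos43.3° − 14·3.573 = 1.7; c'Δl = 56.09; W sinα = 48.7
Σc'Δl = 225.5 kN/m; ΣN' = 407.8 kN/m; ΣW sinα = 192.9 kN/m
Resisting = 225.5 + 407.8·tan26.1° = 225.5 + 199.8 = 425.3 kN/m
FS = 425.3 / 192.9 = 2.204

FS = 2.20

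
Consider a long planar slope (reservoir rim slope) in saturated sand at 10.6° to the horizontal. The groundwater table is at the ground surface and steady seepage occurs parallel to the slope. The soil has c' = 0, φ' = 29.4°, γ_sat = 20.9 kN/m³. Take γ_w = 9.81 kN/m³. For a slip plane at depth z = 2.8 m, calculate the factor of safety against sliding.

With seepage parallel to the slope and the water table at the surface, the effective normal stress on the slip plane uses the buoyant unit weight γ' = γ_sat − γ_w while the driving shear stress uses γ_sat:
FS = [c' + γ' z cos²β tanφ'] / [γ_sat z sinβ cosβ]
(For c' = 0 this reduces to FS = (γ'/γ_sat)·tanφ'/tanβ.)
γ' = 20.9 − 9.81 = 11.09 kN/m³
Numerator = 0.0 + 11.09·2.8·cos²10.6°·tan29.4° = 0.0 + 11.09·2.8·0.9662·0.5635 = 16.905 kPa
Denominator = 20.9·2.8·sin10.6°·cos10.6° = 20.9·2.8·0.1840·0.9829 = 10.581 kPa
FS = 16.905 / 10.581 = 1.598

FS = 1.60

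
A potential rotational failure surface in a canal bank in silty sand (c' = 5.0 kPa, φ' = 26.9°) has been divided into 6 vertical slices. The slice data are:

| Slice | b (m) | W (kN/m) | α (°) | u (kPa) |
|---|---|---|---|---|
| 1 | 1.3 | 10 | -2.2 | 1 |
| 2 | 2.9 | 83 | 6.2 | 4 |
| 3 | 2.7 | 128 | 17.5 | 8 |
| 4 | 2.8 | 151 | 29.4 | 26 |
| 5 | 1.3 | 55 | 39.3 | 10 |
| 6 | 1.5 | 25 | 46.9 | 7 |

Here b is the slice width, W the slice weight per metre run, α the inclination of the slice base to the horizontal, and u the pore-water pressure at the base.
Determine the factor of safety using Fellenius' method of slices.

FS = 1.15

Ordinary method of slices: FS = Σ[c'·Δl_i + (W_i cosα_i − u_i·Δl_i)·tanφ'] / Σ W_i sinα_i, with Δl_i = b_i / cosα_i.
Slice 1: Δl = 1.3/cos(-2.2°) = 1.301 m; N'_1 = 10·cos(-2.2°) − 1·1.301 = 8.7; c'Δl = 6.50; W sinα = -0.4
Slice 2: Δl = 2.9/cos6.2° = 2.917 m; N'_2 = 83·cos6.2° − 4·2.917 = 70.8; c'Δl = 14.59; W sinα = 9.0
Slice 3: Δl = 2.7/cos17.5° = 2.831 m; N'_3 = 128·cos17.5° − 8·2.831 = 99.4; c'Δl = 14.16; W sinα = 38.5
Slice 4: Δl = 2.8/cos29.4° = 3.214 m; N'_4 = 151·cos29.4° − 26·3.214 = 48.0; c'Δl = 16.07; W sinα = 74.1
Slice 5: Δl = 1.3/cos39.3° = 1.680 m; N'_5 = 55·cos39.3° − 10·1.680 = 25.8; c'Δl = 8.40; W sinα = 34.8
Slice 6: Δl = 1.5/cos46.9° = 2.195 m; N'_6 = 25·cos46.9° − 7·2.195 = 1.7; c'Δl = 10.98; W sinα = 18.3
Σc'Δl = 70.7 kN/m; ΣN' = 254.4 kN/m; ΣW sinα = 174.3 kN/m
Resisting = 70.7 + 254.4·tan26.9° = 70.7 + 129.1 = 199.8 kN/m
FS = 199.8 / 174.3 = 1.146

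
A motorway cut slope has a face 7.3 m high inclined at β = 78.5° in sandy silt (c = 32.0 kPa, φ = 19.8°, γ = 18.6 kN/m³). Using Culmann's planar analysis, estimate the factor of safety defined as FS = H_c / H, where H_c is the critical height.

FS = 1.81

H_c = (4c/γ) · sinβ cosφ / [1 − cos(β − φ)]
    = (4·32.0/18.6) · sin78.5°·cos19.8° / [1 − cos58.7°]
    = 6.882 · 0.9220 / 0.4805 = 13.21 m
FS = H_c / H = 13.21 / 7.3 = 1.809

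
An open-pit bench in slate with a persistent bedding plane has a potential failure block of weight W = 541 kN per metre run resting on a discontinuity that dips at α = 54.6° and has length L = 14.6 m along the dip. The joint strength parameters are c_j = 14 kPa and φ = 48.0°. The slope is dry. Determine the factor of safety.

FS = 1.25

Resolving the block weight along and normal to the plane and applying the Mohr–Coulomb strength on the joint:
N' = W cosα = 541·cos54.6° = 313.4 kN/m
Driving force T = W sinα = 541·sin54.6° = 441.0 kN/m
Resisting force R = c_j·L + N'·tanφ = 14·14.6 + 313.4·tan48.0° = 204.4 + 348.1 = 552.5 kN/m
FS = R / T = 552.5 / 441.0 = 1.253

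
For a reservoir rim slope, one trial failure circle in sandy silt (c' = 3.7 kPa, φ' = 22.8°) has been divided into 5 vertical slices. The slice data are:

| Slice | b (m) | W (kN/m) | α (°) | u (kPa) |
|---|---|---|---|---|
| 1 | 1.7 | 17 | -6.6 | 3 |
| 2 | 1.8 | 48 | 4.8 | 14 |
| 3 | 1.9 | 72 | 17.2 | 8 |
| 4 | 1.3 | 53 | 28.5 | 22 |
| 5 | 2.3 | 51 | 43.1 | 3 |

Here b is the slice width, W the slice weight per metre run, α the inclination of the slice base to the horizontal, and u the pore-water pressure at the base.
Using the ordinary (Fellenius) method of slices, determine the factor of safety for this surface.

FS = 1.10

Ordinary method of slices: FS = Σ[c'·Δl_i + (W_i cosα_i − u_i·Δl_i)·tanφ'] / Σ W_i sinα_i, with Δl_i = b_i / cosα_i.
Slice 1: Δl = 1.7/cos(-6.6°) = 1.711 m; N'_1 = 17·cos(-6.6°) − 3·1.711 = 11.8; c'Δl = 6.33; W sinα = -2.0
Slice 2: Δl = 1.8/cos4.8° = 1.806 m; N'_2 = 48·cos4.8° − 14·1.806 = 22.5; c'Δl = 6.68; W sinα = 4.0
Slice 3: Δl = 1.9/cos17.2° = 1.989 m; N'_3 = 72·cos17.2° − 8·1.989 = 52.9; c'Δl = 7.36; W sinα = 21.3
Slice 4: Δl = 1.3/cos28.5° = 1.479 m; N'_4 = 53·cos28.5° − 22·1.479 = 14.0; c'Δl = 5.47; W sinα = 25.3
Slice 5: Δl = 2.3/cos43.1° = 3.150 m; N'_5 = 51·cos43.1° − 3·3.150 = 27.8; c'Δl = 11.65; W sinα = 34.8
Σc'Δl = 37.5 kN/m; ΣN' = 129.0 kN/m; ΣW sinα = 83.5 kN/m
Resisting = 37.5 + 129.0·tan22.8° = 37.5 + 54.2 = 91.7 kN/m
FS = 91.7 / 83.5 = 1.099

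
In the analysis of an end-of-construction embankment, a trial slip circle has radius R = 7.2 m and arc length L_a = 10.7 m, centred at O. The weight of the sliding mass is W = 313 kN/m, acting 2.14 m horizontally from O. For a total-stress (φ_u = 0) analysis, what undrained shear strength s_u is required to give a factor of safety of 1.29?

s_u = 11.2 kPa

FS = s_u·L_a·R / (W·d), so s_u = FS·W·d / (L_a·R).
s_u = 1.29·313·2.14 / (10.70·7.2) = 864.1 / 77.04 = 11.22 kPa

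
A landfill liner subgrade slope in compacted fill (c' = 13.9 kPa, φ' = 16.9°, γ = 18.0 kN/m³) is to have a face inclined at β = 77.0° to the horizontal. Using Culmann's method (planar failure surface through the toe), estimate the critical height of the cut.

Culmann's analysis gives the critical failure plane at α_cr = (β + φ')/2 = (77.0 + 16.9)/2 = 47.0°, and the critical height
H_c = (4c'/γ) · sinβ cosφ' / [1 − cos(β − φ')]
    = (4·13.9/18.0) · sin77.0°·cos16.9° / [1 − cos(60.1°)]
    = 3.089 · 0.9744·0.9568 / [1 − 0.4985]
    = 3.089 · 0.9323 / 0.5015
    = 5.74 m

H_c = 5.74 m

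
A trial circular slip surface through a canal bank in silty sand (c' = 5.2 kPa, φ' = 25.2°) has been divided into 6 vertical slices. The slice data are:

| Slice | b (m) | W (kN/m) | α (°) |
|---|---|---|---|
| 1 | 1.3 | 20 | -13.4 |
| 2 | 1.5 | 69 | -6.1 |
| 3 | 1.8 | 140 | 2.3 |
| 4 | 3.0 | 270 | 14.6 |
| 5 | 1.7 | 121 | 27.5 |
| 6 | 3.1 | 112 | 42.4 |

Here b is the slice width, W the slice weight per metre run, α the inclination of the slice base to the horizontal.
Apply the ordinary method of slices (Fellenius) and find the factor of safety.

FS = 2.03

Ordinary method of slices: FS = Σ[c'·Δl_i + (W_i cosα_i)·tanφ'] / Σ W_i sinα_i, with Δl_i = b_i / cosα_i.
Slice 1: Δl = 1.3/cos(-13.4°) = 1.336 m; N'_1 = 20·cos(-13.4°) = 19.5; c'Δl = 6.95; W sinα = -4.6
Slice 2: Δl = 1.5/cos(-6.1°) = 1.509 m; N'_2 = 69·cos(-6.1°) = 68.6; c'Δl = 7.84; W sinα = -7.3
Slice 3: Δl = 1.8/cos2.3° = 1.801 m; N'_3 = 140·cos2.3° = 139.9; c'Δl = 9.37; W sinα = 5.6
Slice 4: Δl = 3.0/cos14.6° = 3.100 m; N'_4 = 270·cos14.6° = 261.3; c'Δl = 16.12; W sinα = 68.1
Slice 5: Δl = 1.7/cos27.5° = 1.917 m; N'_5 = 121·cos27.5° = 107.3; c'Δl = 9.97; W sinα = 55.9
Slice 6: Δl = 3.1/cos42.4° = 4.198 m; N'_6 = 112·cos42.4° = 82.7; c'Δl = 21.83; W sinα = 75.5
Σc'Δl = 72.1 kN/m; ΣN' = 679.3 kN/m; ΣW sinα = 193.1 kN/m
Resisting = 72.1 + 679.3·tan25.2° = 72.1 + 319.6 = 391.7 kN/m
FS = 391.7 / 193.1 = 2.029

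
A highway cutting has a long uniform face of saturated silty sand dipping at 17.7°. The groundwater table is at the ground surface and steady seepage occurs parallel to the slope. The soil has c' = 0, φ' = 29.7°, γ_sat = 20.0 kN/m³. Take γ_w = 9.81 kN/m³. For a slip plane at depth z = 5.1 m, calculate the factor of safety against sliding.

With seepage parallel to the slope and the water table at the surface, the effective normal stress on the slip plane uses the buoyant unit weight γ' = γ_sat − γ_w while the driving shear stress uses γ_sat:
FS = [c' + γ' z cos²β tanφ'] / [γ_sat z sinβ cosβ]
(For c' = 0 this reduces to FS = (γ'/γ_sat)·tanφ'/tanβ.)
γ' = 20.0 − 9.81 = 10.19 kN/m³
Numerator = 0.0 + 10.19·5.1·cos²17.7°·tan29.7° = 0.0 + 10.19·5.1·0.9076·0.5704 = 26.903 kPa
Denominator = 20.0·5.1·sin17.7°·cos17.7° = 20.0·5.1·0.3040·0.9527 = 29.543 kPa
FS = 26.903 / 29.543 = 0.911

FS = 0.91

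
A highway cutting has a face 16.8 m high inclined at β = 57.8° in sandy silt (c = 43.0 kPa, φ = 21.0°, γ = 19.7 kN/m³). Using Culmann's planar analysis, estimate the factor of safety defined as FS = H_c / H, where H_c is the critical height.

FS = 2.06

H_c = (4c/γ) · sinβ cosφ / [1 − cos(β − φ)]
    = (4·43.0/19.7) · sin57.8°·cos21.0° / [1 − cos36.8°]
    = 8.731 · 0.7900 / 0.1993 = 34.61 m
FS = H_c / H = 34.61 / 16.8 = 2.060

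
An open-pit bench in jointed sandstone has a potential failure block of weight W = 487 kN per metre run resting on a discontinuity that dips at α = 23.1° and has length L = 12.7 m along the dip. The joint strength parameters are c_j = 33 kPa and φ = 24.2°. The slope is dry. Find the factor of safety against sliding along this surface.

FS = 3.25

Resolving the block weight along and normal to the plane and applying the Mohr–Coulomb strength on the joint:
N' = W cosα = 487·cos23.1° = 448.0 kN/m
Driving force T = W sinα = 487·sin23.1° = 191.1 kN/m
Resisting force R = c_j·L + N'·tanφ = 33·12.7 + 448.0·tan24.2° = 419.1 + 201.3 = 620.4 kN/m
FS = R / T = 620.4 / 191.1 = 3.247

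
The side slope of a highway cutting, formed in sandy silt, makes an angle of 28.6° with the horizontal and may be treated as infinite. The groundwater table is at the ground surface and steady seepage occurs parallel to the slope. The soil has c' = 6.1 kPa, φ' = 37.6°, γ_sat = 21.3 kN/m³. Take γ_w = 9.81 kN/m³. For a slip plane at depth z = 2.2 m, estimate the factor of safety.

FS = 1.07

With seepage parallel to the slope and the water table at the surface, the effective normal stress on the slip plane uses the buoyant unit weight γ' = γ_sat − γ_w while the driving shear stress uses γ_sat:
FS = [c' + γ' z cos²β tanφ'] / [γ_sat z sinβ cosβ]
γ' = 21.3 − 9.81 = 11.49 kN/m³
Numerator = 6.1 + 11.49·2.2·cos²28.6°·tan37.6° = 6.1 + 11.49·2.2·0.7709·0.7701 = 21.106 kPa
Denominator = 21.3·2.2·sin28.6°·cos28.6° = 21.3·2.2·0.4787·0.8780 = 19.694 kPa
FS = 21.106 / 19.694 = 1.072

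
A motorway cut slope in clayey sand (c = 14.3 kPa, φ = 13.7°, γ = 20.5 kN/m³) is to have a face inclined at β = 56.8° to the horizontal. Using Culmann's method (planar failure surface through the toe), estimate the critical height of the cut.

Culmann's analysis gives the critical failure plane at α_cr = (β + φ)/2 = (56.8 + 13.7)/2 = 35.2°, and the critical height
H_c = (4c/γ) · sinβ cosφ / [1 − cos(β − φ)]
    = (4·14.3/20.5) · sin56.8°·cos13.7° / [1 − cos(43.1°)]
    = 2.790 · 0.8368·0.9715 / [1 − 0.7302]
    = 2.790 · 0.8130 / 0.2698
    = 8.41 m

H_c = 8.41 m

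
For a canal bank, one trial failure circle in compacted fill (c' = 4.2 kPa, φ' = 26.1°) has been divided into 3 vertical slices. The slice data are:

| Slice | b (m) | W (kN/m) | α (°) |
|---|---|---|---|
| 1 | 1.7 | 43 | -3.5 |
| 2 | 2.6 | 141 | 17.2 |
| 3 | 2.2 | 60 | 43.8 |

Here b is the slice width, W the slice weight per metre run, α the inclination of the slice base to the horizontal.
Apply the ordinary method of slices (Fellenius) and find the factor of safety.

FS = 1.73

Ordinary method of slices: FS = Σ[c'·Δl_i + (W_i cosα_i)·tanφ'] / Σ W_i sinα_i, with Δl_i = b_i / cosα_i.
Slice 1: Δl = 1.7/cos(-3.5°) = 1.703 m; N'_1 = 43·cos(-3.5°) = 42.9; c'Δl = 7.15; W sinα = -2.6
Slice 2: Δl = 2.6/cos17.2° = 2.722 m; N'_2 = 141·cos17.2° = 134.7; c'Δl = 11.43; W sinα = 41.7
Slice 3: Δl = 2.2/cos43.8° = 3.048 m; N'_3 = 60·cos43.8° = 43.3; c'Δl = 12.80; W sinα = 41.5
Σc'Δl = 31.4 kN/m; ΣN' = 220.9 kN/m; ΣW sinα = 80.6 kN/m
Resisting = 31.4 + 220.9·tan26.1° = 31.4 + 108.2 = 139.6 kN/m
FS = 139.6 / 80.6 = 1.732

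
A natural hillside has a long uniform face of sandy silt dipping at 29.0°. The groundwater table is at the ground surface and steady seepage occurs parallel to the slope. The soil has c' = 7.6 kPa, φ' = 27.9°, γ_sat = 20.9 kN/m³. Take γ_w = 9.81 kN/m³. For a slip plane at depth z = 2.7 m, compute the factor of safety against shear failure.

With seepage parallel to the slope and the water table at the surface, the effective normal stress on the slip plane uses the buoyant unit weight γ' = γ_sat − γ_w while the driving shear stress uses γ_sat:
FS = [c' + γ' z cos²β tanφ'] / [γ_sat z sinβ cosβ]
γ' = 20.9 − 9.81 = 11.09 kN/m³
Numerator = 7.6 + 11.09·2.7·cos²29.0°·tan27.9° = 7.6 + 11.09·2.7·0.7650·0.5295 = 19.728 kPa
Denominator = 20.9·2.7·sin29.0°·cos29.0° = 20.9·2.7·0.4848·0.8746 = 23.928 kPa
FS = 19.728 / 23.928 = 0.824

FS = 0.82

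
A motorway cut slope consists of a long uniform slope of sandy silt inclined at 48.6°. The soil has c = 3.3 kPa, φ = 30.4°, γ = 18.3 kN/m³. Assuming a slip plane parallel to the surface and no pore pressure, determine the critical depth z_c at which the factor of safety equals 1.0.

z_c = 0.75 m

Setting FS = 1.00 in FS = [c + γz cos²β tanφ] / [γz sinβ cosβ] and solving for z:
z = c / [γ cosβ (FS·sinβ − cosβ·tanφ)]
  = 3.3 / [18.3·cos48.6°·(1.00·sin48.6° − cos48.6°·tan30.4°)]
  = 3.3 / [18.3·0.6613·(1.00·0.7501 − 0.6613·0.5867)]
  = 3.3 / 4.3824 = 0.753 m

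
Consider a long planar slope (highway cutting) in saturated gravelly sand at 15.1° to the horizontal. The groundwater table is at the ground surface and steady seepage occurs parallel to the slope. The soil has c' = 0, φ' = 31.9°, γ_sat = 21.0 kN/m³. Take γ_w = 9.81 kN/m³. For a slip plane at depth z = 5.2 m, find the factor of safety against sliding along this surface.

FS = 1.23

With seepage parallel to the slope and the water table at the surface, the effective normal stress on the slip plane uses the buoyant unit weight γ' = γ_sat − γ_w while the driving shear stress uses γ_sat:
FS = [c' + γ' z cos²β tanφ'] / [γ_sat z sinβ cosβ]
(For c' = 0 this reduces to FS = (γ'/γ_sat)·tanφ'/tanβ.)
γ' = 21.0 − 9.81 = 11.19 kN/m³
Numerator = 0.0 + 11.19·5.2·cos²15.1°·tan31.9° = 0.0 + 11.19·5.2·0.9321·0.6224 = 33.761 kPa
Denominator = 21.0·5.2·sin15.1°·cos15.1° = 21.0·5.2·0.2605·0.9655 = 27.465 kPa
FS = 33.761 / 27.465 = 1.229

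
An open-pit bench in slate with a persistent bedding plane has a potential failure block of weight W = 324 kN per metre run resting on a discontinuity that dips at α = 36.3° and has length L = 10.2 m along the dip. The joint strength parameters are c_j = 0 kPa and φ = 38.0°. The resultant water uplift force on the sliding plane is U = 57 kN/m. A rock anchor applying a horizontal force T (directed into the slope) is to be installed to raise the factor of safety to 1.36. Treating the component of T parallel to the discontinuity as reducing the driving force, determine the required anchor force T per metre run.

Resolving forces along and normal to the sliding plane, with the horizontal anchor force T adding T·sinα to the effective normal force and T·cosα acting up the plane against the driving force:
FS = [c_jL + (W cosα − U + T sinα) tanφ] / [W sinα − T cosα]
Without the anchor: N' = 204.1 kN/m, driving T_d = 191.8 kN/m, resisting R = 0·10.2 + 204.1·tan38.0° = 159.5 kN/m, FS = 0.83.
Setting FS = 1.36 and solving for T:
1.36·(191.8 − T cos36.3°) = 159.5 + T sin36.3°·tan38.0°
T·(sin36.3°·tan38.0° + 1.36·cos36.3°) = 1.36·191.8 − 159.5
T·(0.5920·0.7813 + 1.36·0.8059) = 260.9 − 159.5 = 101.4
T·1.5586 = 101.4
T = 65.1 kN/m

T = 65 kN/m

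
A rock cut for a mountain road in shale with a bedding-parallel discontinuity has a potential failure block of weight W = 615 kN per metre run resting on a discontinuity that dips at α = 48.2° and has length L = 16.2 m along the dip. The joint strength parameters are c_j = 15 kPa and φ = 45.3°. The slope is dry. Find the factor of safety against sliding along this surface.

FS = 1.43

Resolving the block weight along and normal to the plane and applying the Mohr–Coulomb strength on the joint:
N' = W cosα = 615·cos48.2° = 409.9 kN/m
Driving force T = W sinα = 615·sin48.2° = 458.5 kN/m
Resisting force R = c_j·L + N'·tanφ = 15·16.2 + 409.9·tan45.3° = 243.0 + 414.2 = 657.2 kN/m
FS = R / T = 657.2 / 458.5 = 1.434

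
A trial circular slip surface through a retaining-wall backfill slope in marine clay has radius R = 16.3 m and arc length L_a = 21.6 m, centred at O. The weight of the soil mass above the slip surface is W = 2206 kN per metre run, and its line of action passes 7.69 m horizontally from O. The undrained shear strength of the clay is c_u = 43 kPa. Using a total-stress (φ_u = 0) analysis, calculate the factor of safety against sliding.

Taking moments about the centre O, the resisting moment is provided by the undrained shear strength acting along the arc:
M_R = c_u·L_a·R = 43·21.60·16.3 = 15139.4 kN·m/m
M_D = W·d = 2206·7.69 = 16964.1 kN·m/m
FS = M_R / M_D = 15139.4 / 16964.1 = 0.892

FS = 0.89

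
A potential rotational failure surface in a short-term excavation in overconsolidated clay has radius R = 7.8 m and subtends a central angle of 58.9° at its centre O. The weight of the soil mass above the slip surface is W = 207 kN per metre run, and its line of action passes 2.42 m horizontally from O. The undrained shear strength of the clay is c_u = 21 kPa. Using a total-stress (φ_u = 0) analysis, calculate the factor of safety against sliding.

Taking moments about the centre O, the resisting moment is provided by the undrained shear strength acting along the arc:
Arc length L_a = R·θ = 7.8·(58.9°·π/180) = 7.8·1.0280 = 8.02 m
M_R = c_u·L_a·R = 21·8.02·7.8 = 1313.4 kN·m/m
M_D = W·d = 207·2.42 = 500.9 kN·m/m
FS = M_R / M_D = 1313.4 / 500.9 = 2.622

FS = 2.62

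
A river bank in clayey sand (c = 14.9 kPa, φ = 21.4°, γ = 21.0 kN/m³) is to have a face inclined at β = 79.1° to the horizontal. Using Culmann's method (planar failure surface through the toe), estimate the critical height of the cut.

Culmann's analysis gives the critical failure plane at α_cr = (β + φ)/2 = (79.1 + 21.4)/2 = 50.2°, and the critical height
H_c = (4c/γ) · sinβ cosφ / [1 − cos(β − φ)]
    = (4·14.9/21.0) · sin79.1°·cos21.4° / [1 − cos(57.7°)]
    = 2.838 · 0.9820·0.9311 / [1 − 0.5344]
    = 2.838 · 0.9143 / 0.4656
    = 5.57 m

H_c = 5.57 m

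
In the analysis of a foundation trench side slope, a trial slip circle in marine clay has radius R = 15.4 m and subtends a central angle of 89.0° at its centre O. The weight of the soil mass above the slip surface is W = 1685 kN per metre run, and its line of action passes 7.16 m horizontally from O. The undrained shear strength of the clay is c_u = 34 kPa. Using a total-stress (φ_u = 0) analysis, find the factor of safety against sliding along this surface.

Taking moments about the centre O, the resisting moment is provided by the undrained shear strength acting along the arc:
Arc length L_a = R·θ = 15.4·(89.0°·π/180) = 15.4·1.5533 = 23.92 m
M_R = c_u·L_a·R = 34·23.92·15.4 = 12525.3 kN·m/m
M_D = W·d = 1685·7.16 = 12064.6 kN·m/m
FS = M_R / M_D = 12525.3 / 12064.6 = 1.038

FS = 1.04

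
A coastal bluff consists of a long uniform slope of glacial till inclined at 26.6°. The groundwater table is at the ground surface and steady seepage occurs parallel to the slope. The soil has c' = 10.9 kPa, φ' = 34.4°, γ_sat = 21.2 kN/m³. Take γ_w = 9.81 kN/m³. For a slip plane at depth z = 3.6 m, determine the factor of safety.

FS = 1.09

With seepage parallel to the slope and the water table at the surface, the effective normal stress on the slip plane uses the buoyant unit weight γ' = γ_sat − γ_w while the driving shear stress uses γ_sat:
FS = [c' + γ' z cos²β tanφ'] / [γ_sat z sinβ cosβ]
γ' = 21.2 − 9.81 = 11.39 kN/m³
Numerator = 10.9 + 11.39·3.6·cos²26.6°·tan34.4° = 10.9 + 11.39·3.6·0.7995·0.6847 = 33.347 kPa
Denominator = 21.2·3.6·sin26.6°·cos26.6° = 21.2·3.6·0.4478·0.8942 = 30.556 kPa
FS = 33.347 / 30.556 = 1.091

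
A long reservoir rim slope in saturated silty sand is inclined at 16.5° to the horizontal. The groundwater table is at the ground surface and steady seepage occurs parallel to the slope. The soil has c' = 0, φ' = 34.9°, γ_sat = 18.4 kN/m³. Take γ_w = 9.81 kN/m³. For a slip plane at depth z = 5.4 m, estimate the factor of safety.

With seepage parallel to the slope and the water table at the surface, the effective normal stress on the slip plane uses the buoyant unit weight γ' = γ_sat − γ_w while the driving shear stress uses γ_sat:
FS = [c' + γ' z cos²β tanφ'] / [γ_sat z sinβ cosβ]
(For c' = 0 this reduces to FS = (γ'/γ_sat)·tanφ'/tanβ.)
γ' = 18.4 − 9.81 = 8.59 kN/m³
Numerator = 0.0 + 8.59·5.4·cos²16.5°·tan34.9° = 0.0 + 8.59·5.4·0.9193·0.6976 = 29.749 kPa
Denominator = 18.4·5.4·sin16.5°·cos16.5° = 18.4·5.4·0.2840·0.9588 = 27.058 kPa
FS = 29.749 / 27.058 = 1.099

FS = 1.10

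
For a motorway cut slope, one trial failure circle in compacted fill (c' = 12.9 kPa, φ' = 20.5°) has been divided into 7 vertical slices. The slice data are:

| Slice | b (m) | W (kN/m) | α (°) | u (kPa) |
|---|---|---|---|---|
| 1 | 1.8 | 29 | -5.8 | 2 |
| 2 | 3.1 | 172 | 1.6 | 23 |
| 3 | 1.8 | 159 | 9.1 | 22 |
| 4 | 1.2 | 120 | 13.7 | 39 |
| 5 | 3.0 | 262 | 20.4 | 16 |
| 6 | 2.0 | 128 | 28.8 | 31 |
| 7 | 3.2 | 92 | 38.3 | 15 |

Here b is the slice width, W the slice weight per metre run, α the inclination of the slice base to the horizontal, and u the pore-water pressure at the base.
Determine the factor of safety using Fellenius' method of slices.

FS = 1.64

Ordinary method of slices: FS = Σ[c'·Δl_i + (W_i cosα_i − u_i·Δl_i)·tanφ'] / Σ W_i sinα_i, with Δl_i = b_i / cosα_i.
Slice 1: Δl = 1.8/cos(-5.8°) = 1.809 m; N'_1 = 29·cos(-5.8°) − 2·1.809 = 25.2; c'Δl = 23.34; W sinα = -2.9
Slice 2: Δl = 3.1/cos1.6° = 3.101 m; N'_2 = 172·cos1.6° − 23·3.101 = 100.6; c'Δl = 40.01; W sinα = 4.8
Slice 3: Δl = 1.8/cos9.1° = 1.823 m; N'_3 = 159·cos9.1° − 22·1.823 = 116.9; c'Δl = 23.52; W sinα = 25.1
Slice 4: Δl = 1.2/cos13.7° = 1.235 m; N'_4 = 120·cos13.7° − 39·1.235 = 68.4; c'Δl = 15.93; W sinα = 28.4
Slice 5: Δl = 3.0/cos20.4° = 3.201 m; N'_5 = 262·cos20.4° − 16·3.201 = 194.4; c'Δl = 41.29; W sinα = 91.3
Slice 6: Δl = 2.0/cos28.8° = 2.282 m; N'_6 = 128·cos28.8° − 31·2.282 = 41.4; c'Δl = 29.44; W sinα = 61.7
Slice 7: Δl = 3.2/cos38.3° = 4.078 m; N'_7 = 92·cos38.3° − 15·4.078 = 11.0; c'Δl = 52.60; W sinα = 57.0
Σc'Δl = 226.1 kN/m; ΣN' = 558.0 kN/m; ΣW sinα = 265.4 kN/m
Resisting = 226.1 + 558.0·tan20.5° = 226.1 + 208.6 = 434.7 kN/m
FS = 434.7 / 265.4 = 1.638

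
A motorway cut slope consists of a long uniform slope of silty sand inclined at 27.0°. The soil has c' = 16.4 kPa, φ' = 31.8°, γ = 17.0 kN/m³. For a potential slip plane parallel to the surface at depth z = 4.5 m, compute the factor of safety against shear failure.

For an infinite slope with a slip plane parallel to the surface (no pore pressure): FS = [c' + γz cos²β tanφ'] / [γz sinβ cosβ].
γz = 17.0·4.5 = 76.50 kN/m²
Numerator = 16.4 + 76.50·cos²27.0°·tan31.8° = 16.4 + 76.50·0.7939·0.6200 = 54.056 kPa
Denominator = 76.50·sin27.0°·cos27.0° = 76.50·0.4540·0.8910 = 30.945 kPa
FS = 54.056 / 30.945 = 1.747

FS = 1.75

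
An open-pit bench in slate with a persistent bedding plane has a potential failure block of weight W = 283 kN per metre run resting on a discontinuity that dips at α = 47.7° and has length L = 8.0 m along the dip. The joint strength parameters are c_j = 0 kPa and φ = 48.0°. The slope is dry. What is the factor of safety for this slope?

FS = 1.01

Resolving the block weight along and normal to the plane and applying the Mohr–Coulomb strength on the joint:
N' = W cosα = 283·cos47.7° = 190.5 kN/m
Driving force T = W sinα = 283·sin47.7° = 209.3 kN/m
Resisting force R = c_j·L + N'·tanφ = 0·8.0 + 190.5·tan48.0° = 0.0 + 211.5 = 211.5 kN/m
FS = R / T = 211.5 / 209.3 = 1.011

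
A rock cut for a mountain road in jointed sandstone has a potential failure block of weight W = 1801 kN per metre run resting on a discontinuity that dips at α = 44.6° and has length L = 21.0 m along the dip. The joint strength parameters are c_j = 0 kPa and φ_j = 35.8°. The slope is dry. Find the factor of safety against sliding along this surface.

Resolving the block weight along and normal to the plane and applying the Mohr–Coulomb strength on the joint:
N' = W cosα = 1801·cos44.6° = 1282.4 kN/m
Driving force T = W sinα = 1801·sin44.6° = 1264.6 kN/m
Resisting force R = c_j·L + N'·tanφ_j = 0·21.0 + 1282.4·tan35.8° = 0.0 + 924.9 = 924.9 kN/m
FS = R / T = 924.9 / 1264.6 = 0.731

FS = 0.73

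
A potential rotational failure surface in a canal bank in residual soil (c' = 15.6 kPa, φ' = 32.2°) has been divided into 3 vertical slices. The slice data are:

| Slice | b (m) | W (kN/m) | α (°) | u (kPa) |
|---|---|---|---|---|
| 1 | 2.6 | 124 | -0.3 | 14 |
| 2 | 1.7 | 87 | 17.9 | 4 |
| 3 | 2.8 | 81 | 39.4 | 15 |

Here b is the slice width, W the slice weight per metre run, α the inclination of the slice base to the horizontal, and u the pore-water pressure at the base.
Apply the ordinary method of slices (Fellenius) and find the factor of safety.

FS = 3.01

Ordinary method of slices: FS = Σ[c'·Δl_i + (W_i cosα_i − u_i·Δl_i)·tanφ'] / Σ W_i sinα_i, with Δl_i = b_i / cosα_i.
Slice 1: Δl = 2.6/cos(-0.3°) = 2.600 m; N'_1 = 124·cos(-0.3°) − 14·2.600 = 87.6; c'Δl = 40.56; W sinα = -0.6
Slice 2: Δl = 1.7/cos17.9° = 1.786 m; N'_2 = 87·cos17.9° − 4·1.786 = 75.6; c'Δl = 27.87; W sinα = 26.7
Slice 3: Δl = 2.8/cos39.4° = 3.623 m; N'_3 = 81·cos39.4° − 15·3.623 = 8.2; c'Δl = 56.53; W sinα = 51.4
Σc'Δl = 125.0 kN/m; ΣN' = 171.5 kN/m; ΣW sinα = 77.5 kN/m
Resisting = 125.0 + 171.5·tan32.2° = 125.0 + 108.0 = 232.9 kN/m
FS = 232.9 / 77.5 = 3.006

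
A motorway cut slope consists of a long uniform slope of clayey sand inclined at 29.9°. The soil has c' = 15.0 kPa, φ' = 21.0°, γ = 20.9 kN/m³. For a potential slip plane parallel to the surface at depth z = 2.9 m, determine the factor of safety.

For an infinite slope with a slip plane parallel to the surface (no pore pressure): FS = [c' + γz cos²β tanφ'] / [γz sinβ cosβ].
γz = 20.9·2.9 = 60.61 kN/m²
Numerator = 15.0 + 60.61·cos²29.9°·tan21.0° = 15.0 + 60.61·0.7515·0.3839 = 32.485 kPa
Denominator = 60.61·sin29.9°·cos29.9° = 60.61·0.4985·0.8669 = 26.192 kPa
FS = 32.485 / 26.192 = 1.240

FS = 1.24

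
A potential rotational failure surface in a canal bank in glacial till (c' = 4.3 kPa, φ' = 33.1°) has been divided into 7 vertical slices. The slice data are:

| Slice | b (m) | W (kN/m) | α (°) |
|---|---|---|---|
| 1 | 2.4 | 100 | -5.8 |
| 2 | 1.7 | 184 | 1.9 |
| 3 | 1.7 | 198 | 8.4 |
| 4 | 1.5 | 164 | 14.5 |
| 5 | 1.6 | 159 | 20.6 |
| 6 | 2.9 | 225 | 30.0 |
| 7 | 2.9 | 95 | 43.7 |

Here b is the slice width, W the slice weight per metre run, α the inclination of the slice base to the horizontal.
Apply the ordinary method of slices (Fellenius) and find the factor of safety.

FS = 2.52

Ordinary method of slices: FS = Σ[c'·Δl_i + (W_i cosα_i)·tanφ'] / Σ W_i sinα_i, with Δl_i = b_i / cosα_i.
Slice 1: Δl = 2.4/cos(-5.8°) = 2.412 m; N'_1 = 100·cos(-5.8°) = 99.5; c'Δl = 10.37; W sinα = -10.1
Slice 2: Δl = 1.7/cos1.9° = 1.701 m; N'_2 = 184·cos1.9° = 183.9; c'Δl = 7.31; W sinα = 6.1
Slice 3: Δl = 1.7/cos8.4° = 1.718 m; N'_3 = 198·cos8.4° = 195.9; c'Δl = 7.39; W sinα = 28.9
Slice 4: Δl = 1.5/cos14.5° = 1.549 m; N'_4 = 164·cos14.5° = 158.8; c'Δl = 6.66; W sinα = 41.1
Slice 5: Δl = 1.6/cos20.6° = 1.709 m; N'_5 = 159·cos20.6° = 148.8; c'Δl = 7.35; W sinα = 55.9
Slice 6: Δl = 2.9/cos30.0° = 3.349 m; N'_6 = 225·cos30.0° = 194.9; c'Δl = 14.40; W sinα = 112.5
Slice 7: Δl = 2.9/cos43.7° = 4.011 m; N'_7 = 95·cos43.7° = 68.7; c'Δl = 17.25; W sinα = 65.6
Σc'Δl = 70.7 kN/m; ΣN' = 1050.4 kN/m; ΣW sinα = 300.1 kN/m
Resisting = 70.7 + 1050.4·tan33.1° = 70.7 + 684.8 = 755.5 kN/m
FS = 755.5 / 300.1 = 2.518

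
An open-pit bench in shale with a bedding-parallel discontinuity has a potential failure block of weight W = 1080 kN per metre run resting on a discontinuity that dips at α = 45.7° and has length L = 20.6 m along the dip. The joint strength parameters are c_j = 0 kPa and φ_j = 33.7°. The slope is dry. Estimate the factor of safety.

FS = 0.65

Resolving the block weight along and normal to the plane and applying the Mohr–Coulomb strength on the joint:
N' = W cosα = 1080·cos45.7° = 754.3 kN/m
Driving force T = W sinα = 1080·sin45.7° = 772.9 kN/m
Resisting force R = c_j·L + N'·tanφ_j = 0·20.6 + 754.3·tan33.7° = 0.0 + 503.0 = 503.0 kN/m
FS = R / T = 503.0 / 772.9 = 0.651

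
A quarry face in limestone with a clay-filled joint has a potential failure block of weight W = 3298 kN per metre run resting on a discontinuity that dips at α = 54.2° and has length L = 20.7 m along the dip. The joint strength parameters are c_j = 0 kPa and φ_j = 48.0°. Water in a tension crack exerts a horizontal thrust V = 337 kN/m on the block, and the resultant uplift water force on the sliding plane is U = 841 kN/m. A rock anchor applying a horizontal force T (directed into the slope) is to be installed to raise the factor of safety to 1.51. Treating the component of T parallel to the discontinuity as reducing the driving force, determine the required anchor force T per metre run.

T = 1924 kN/m

Resolving forces along and normal to the sliding plane, with the horizontal anchor force T adding T·sinα to the effective normal force and T·cosα acting up the plane against the driving force:
FS = [c_jL + (W cosα − U − V sinα + T sinα) tanφ_j] / [W sinα + V cosα − T cosα]
Without the anchor: N' = 814.9 kN/m, driving T_d = 2872.0 kN/m, resisting R = 0·20.7 + 814.9·tan48.0° = 905.0 kN/m, FS = 0.32.
Setting FS = 1.51 and solving for T:
1.51·(2872.0 − T cos54.2°) = 905.0 + T sin54.2°·tan48.0°
T·(sin54.2°·tan48.0° + 1.51·cos54.2°) = 1.51·2872.0 − 905.0
T·(0.8111·1.1106 + 1.51·0.5850) = 4336.7 − 905.0 = 3431.8
T·1.7841 = 3431.8
T = 1923.6 kN/m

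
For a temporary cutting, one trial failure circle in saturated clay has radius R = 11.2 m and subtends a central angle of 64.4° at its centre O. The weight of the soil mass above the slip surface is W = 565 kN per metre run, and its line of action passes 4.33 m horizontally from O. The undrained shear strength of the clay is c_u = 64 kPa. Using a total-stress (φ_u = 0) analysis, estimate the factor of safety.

Taking moments about the centre O, the resisting moment is provided by the undrained shear strength acting along the arc:
Arc length L_a = R·θ = 11.2·(64.4°·π/180) = 11.2·1.1240 = 12.59 m
M_R = c_u·L_a·R = 64·12.59·11.2 = 9023.6 kN·m/m
M_D = W·d = 565·4.33 = 2446.4 kN·m/m
FS = M_R / M_D = 9023.6 / 2446.4 = 3.688

FS = 3.69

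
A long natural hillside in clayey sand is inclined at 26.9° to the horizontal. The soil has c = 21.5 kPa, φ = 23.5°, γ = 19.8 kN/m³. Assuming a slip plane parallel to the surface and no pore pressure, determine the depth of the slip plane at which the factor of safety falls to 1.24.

z = 7.03 m

Setting FS = 1.24 in FS = [c + γz cos²β tanφ] / [γz sinβ cosβ] and solving for z:
z = c / [γ cosβ (FS·sinβ − cosβ·tanφ)]
  = 21.5 / [19.8·cos26.9°·(1.24·sin26.9° − cos26.9°·tan23.5°)]
  = 21.5 / [19.8·0.8918·(1.24·0.4524 − 0.8918·0.4348)]
  = 21.5 / 3.0593 = 7.028 m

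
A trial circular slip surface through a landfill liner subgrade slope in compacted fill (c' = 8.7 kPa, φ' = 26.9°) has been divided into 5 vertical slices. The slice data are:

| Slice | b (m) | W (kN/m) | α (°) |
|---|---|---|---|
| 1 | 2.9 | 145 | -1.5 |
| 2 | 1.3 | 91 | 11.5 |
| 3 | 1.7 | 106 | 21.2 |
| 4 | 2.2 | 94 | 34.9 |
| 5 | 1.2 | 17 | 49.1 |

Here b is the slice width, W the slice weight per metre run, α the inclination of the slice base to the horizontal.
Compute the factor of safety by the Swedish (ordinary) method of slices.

FS = 2.56

Ordinary method of slices: FS = Σ[c'·Δl_i + (W_i cosα_i)·tanφ'] / Σ W_i sinα_i, with Δl_i = b_i / cosα_i.
Slice 1: Δl = 2.9/cos(-1.5°) = 2.901 m; N'_1 = 145·cos(-1.5°) = 145.0; c'Δl = 25.24; W sinα = -3.8
Slice 2: Δl = 1.3/cos11.5° = 1.327 m; N'_2 = 91·cos11.5° = 89.2; c'Δl = 11.54; W sinα = 18.1
Slice 3: Δl = 1.7/cos21.2° = 1.823 m; N'_3 = 106·cos21.2° = 98.8; c'Δl = 15.86; W sinα = 38.3
Slice 4: Δl = 2.2/cos34.9° = 2.682 m; N'_4 = 94·cos34.9° = 77.1; c'Δl = 23.34; W sinα = 53.8
Slice 5: Δl = 1.2/cos49.1° = 1.833 m; N'_5 = 17·cos49.1° = 11.1; c'Δl = 15.95; W sinα = 12.8
Σc'Δl = 91.9 kN/m; ΣN' = 421.2 kN/m; ΣW sinα = 119.3 kN/m
Resisting = 91.9 + 421.2·tan26.9° = 91.9 + 213.7 = 305.6 kN/m
FS = 305.6 / 119.3 = 2.561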